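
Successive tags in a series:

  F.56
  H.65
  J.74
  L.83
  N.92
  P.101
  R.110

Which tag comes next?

T.119

For the letter, letters move forward 2 places in the alphabet: F, H, J, L, N, P, R → T.
For the second component, +9 each step: 56, 65, 74, 83, 92, 101, 110 → 119.
Putting it together: T.119.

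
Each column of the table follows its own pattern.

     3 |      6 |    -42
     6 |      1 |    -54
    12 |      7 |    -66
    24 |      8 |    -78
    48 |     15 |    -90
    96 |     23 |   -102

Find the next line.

192  38  -114

First component: ×2 each step; 3, 6, 12, 24, 48, 96 → 192.
Second component — each term is the sum of the two before it: 6, 1, 7, 8, 15, 23 → 38.
Third component goes -42, -54, -66, -78, -90, -102 → -114 (−12 each step).
So the next line is 192  38  -114.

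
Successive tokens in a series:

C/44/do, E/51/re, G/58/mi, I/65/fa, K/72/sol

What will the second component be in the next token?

For the second component, +7 each step: 44, 51, 58, 65, 72 → 79.

79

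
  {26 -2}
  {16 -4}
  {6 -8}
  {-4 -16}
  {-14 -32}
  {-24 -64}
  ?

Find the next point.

First value: −10 each step; 26, 16, 6, -4, -14, -24 → -34.
Second value: ×2 each step; -2, -4, -8, -16, -32, -64 → -128.
Combining the parts gives {-34 -128}.

{-34 -128}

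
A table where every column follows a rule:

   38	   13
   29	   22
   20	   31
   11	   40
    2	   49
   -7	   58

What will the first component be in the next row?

First component: 38, 29, 20, 11, 2, -7 → -16 (−9 each step).

-16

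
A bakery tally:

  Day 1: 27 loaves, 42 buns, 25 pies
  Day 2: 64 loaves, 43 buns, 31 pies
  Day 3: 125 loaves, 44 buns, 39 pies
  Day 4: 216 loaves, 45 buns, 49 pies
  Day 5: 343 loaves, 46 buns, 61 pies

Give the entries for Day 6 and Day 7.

512 loaves, 47 buns, 75 pies; 729 loaves, 48 buns, 91 pies

Loaves: 27, 64, 125, 216, 343 → 512 → 729 (perfect cubes: 3³, 4³, 5³, …).
Buns: +1 each step; 42, 43, 44, 45, 46 → 47 → 48.
For the pies, differences are 6, 8, 10, … (increasing by 2 each time): 25, 31, 39, 49, 61 → 75 → 91.
Putting the parts together: 512 loaves, 47 buns, 75 pies and then 729 loaves, 48 buns, 91 pies.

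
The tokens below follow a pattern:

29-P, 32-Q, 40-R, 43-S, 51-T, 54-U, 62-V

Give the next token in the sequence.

65-W

First component: alternating steps +3, +8, +3, +8, …; 29, 32, 40, 43, 51, 54, 62 → 65.
Letter — letters move forward 1 place in the alphabet: P, Q, R, S, T, U, V → W.
Combining the parts gives 65-W.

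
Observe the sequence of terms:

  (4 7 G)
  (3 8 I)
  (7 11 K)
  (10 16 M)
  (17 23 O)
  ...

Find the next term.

(27 32 Q)

First coordinate goes 4, 3, 7, 10, 17 → 27 (each term is the sum of the two before it).
Second coordinate goes 7, 8, 11, 16, 23 → 32 (differences are 1, 3, 5, … (increasing by 2 each time)).
Letter: letters move forward 2 places in the alphabet, so G, I, K, M, O → Q.
Combining the parts gives (27 32 Q).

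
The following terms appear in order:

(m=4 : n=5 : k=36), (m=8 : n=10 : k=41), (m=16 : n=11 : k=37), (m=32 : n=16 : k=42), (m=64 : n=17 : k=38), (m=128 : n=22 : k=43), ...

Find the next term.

(m=256 : n=23 : k=39)

For the m, ×2 each step: 4, 8, 16, 32, 64, 128 → 256.
N: alternating steps +5, +1, +5, +1, …; 5, 10, 11, 16, 17, 22 → 23.
K: alternating steps +5, −4, +5, −4, …, so 36, 41, 37, 42, 38, 43 → 39.
Putting it together: (m=256 : n=23 : k=39).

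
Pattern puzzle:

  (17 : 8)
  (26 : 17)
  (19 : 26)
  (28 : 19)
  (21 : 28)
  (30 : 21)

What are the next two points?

(23 : 30), (32 : 23)

First coordinate goes 17, 26, 19, 28, 21, 30 → 23 → 32 (alternating steps +9, −7, +9, −7, …).
Second coordinate goes 8, 17, 26, 19, 28, 21 → 30 → 23 (always the previous value of the first coordinate).
Putting the parts together: (23 : 30) and then (32 : 23).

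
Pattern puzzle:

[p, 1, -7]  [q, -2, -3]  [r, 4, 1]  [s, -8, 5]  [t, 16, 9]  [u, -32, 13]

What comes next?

[v, 64, 17]

Letter — letters move forward 1 place in the alphabet: p, q, r, s, t, u → v.
For the second component, ×(-2) each step: 1, -2, 4, -8, 16, -32 → 64.
Third component: +4 each step, so -7, -3, 1, 5, 9, 13 → 17.
So the next triple is [v, 64, 17].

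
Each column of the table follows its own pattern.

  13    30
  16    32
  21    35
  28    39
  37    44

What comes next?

48  50

First component: differences are 3, 5, 7, … (increasing by 2 each time), so 13, 16, 21, 28, 37 → 48.
For the second component, differences are 2, 3, 4, … (increasing by 1 each time): 30, 32, 35, 39, 44 → 50.
Putting it together: 48  50.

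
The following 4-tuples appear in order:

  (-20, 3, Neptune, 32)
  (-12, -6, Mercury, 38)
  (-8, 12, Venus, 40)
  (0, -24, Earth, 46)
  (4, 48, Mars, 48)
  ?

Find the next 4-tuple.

First slot goes -20, -12, -8, 0, 4 → 12 (alternating steps +8, +4, +8, +4, …).
Second slot: ×(-2) each step; 3, -6, 12, -24, 48 → -96.
Planet: Neptune, Mercury, Venus, Earth, Mars → Jupiter (runs through the planets Mercury→Neptune).
Fourth slot — alternating steps +6, +2, +6, +2, …: 32, 38, 40, 46, 48 → 54.
Putting it together: (12, -96, Jupiter, 54).

(12, -96, Jupiter, 54)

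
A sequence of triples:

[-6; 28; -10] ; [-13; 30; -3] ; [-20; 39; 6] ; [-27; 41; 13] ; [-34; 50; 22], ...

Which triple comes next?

[-41; 52; 29]

For the first value, −7 each step: -6, -13, -20, -27, -34 → -41.
For the second value, alternating steps +2, +9, +2, +9, …: 28, 30, 39, 41, 50 → 52.
Third value goes -10, -3, 6, 13, 22 → 29 (alternating steps +7, +9, +7, +9, …).
Putting it together: [-41; 52; 29].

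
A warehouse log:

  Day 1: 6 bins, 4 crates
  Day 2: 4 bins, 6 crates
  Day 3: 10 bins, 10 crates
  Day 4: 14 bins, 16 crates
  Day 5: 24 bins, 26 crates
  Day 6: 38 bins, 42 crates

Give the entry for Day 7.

Bins: 6, 4, 10, 14, 24, 38 → 62 (each term is the sum of the two before it).
Crates: 4, 6, 10, 16, 26, 42 → 68 (each term is the sum of the two before it).
Combining the parts gives 62 bins, 68 crates.

62 bins, 68 crates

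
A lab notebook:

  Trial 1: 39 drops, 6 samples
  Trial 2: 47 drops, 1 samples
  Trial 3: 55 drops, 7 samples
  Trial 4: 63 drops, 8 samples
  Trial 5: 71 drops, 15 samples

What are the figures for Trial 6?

Drops goes 39, 47, 55, 63, 71 → 79 (+8 each step).
Samples goes 6, 1, 7, 8, 15 → 23 (each term is the sum of the two before it).
Putting it together: 79 drops, 23 samples.

79 drops, 23 samples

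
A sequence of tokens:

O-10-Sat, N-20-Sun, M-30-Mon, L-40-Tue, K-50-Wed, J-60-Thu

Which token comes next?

I-70-Fri

For the letter, letters move back 1 place in the alphabet: O, N, M, L, K, J → I.
Second component: 10, 20, 30, 40, 50, 60 → 70 (+10 each step).
Day: runs through the weekdays Mon→Sun; Sat, Sun, Mon, Tue, Wed, Thu → Fri.
Combining the parts gives I-70-Fri.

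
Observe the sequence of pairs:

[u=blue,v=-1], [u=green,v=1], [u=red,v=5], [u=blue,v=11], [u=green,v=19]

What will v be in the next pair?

V: -1, 1, 5, 11, 19 → 29 (differences are 2, 4, 6, … (increasing by 2 each time)).

29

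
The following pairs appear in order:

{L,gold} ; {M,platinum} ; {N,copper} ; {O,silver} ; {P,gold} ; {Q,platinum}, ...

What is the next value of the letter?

Letter: letters move forward 1 place in the alphabet; L, M, N, O, P, Q → R.

R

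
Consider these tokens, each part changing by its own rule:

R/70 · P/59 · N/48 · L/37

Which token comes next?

J/26

Letter: R, P, N, L → J (letters move back 2 places in the alphabet).
Second component: −11 each step; 70, 59, 48, 37 → 26.
So the next token is J/26.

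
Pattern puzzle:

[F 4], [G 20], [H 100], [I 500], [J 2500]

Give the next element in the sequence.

[K 12500]

Letter — letters move forward 1 place in the alphabet: F, G, H, I, J → K.
Second entry goes 4, 20, 100, 500, 2500 → 12500 (×5 each step).
So the next element is [K 12500].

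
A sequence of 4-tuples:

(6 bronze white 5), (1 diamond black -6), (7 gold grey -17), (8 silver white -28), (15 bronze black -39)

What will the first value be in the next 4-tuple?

First value goes 6, 1, 7, 8, 15 → 23 (each term is the sum of the two before it).
Rank: repeats bronze → diamond → gold → silver; bronze, diamond, gold, silver, bronze → diamond.
For the shade, repeats white → black → grey: white, black, grey, white, black → grey.
Fourth value: −11 each step; 5, -6, -17, -28, -39 → -50.

23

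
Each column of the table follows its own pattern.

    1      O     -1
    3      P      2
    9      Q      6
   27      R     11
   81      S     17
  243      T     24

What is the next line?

First component: ×3 each step; 1, 3, 9, 27, 81, 243 → 729.
Letter: letters move forward 1 place in the alphabet; O, P, Q, R, S, T → U.
Third component — differences are 3, 4, 5, … (increasing by 1 each time): -1, 2, 6, 11, 17, 24 → 32.
So the next line is 729  U  32.

729  U  32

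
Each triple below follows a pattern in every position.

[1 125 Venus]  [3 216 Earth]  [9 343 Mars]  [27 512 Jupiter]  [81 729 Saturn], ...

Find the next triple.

[243 1000 Uranus]

First coordinate: ×3 each step, so 1, 3, 9, 27, 81 → 243.
Second coordinate goes 125, 216, 343, 512, 729 → 1000 (perfect cubes: 5³, 6³, 7³, …).
Planet: Venus, Earth, Mars, Jupiter, Saturn → Uranus (runs through the planets Mercury→Neptune).
Combining the parts gives [243 1000 Uranus].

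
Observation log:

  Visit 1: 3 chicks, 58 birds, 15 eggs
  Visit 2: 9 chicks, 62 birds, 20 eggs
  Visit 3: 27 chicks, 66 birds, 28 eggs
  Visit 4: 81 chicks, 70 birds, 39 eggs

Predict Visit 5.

Chicks: ×3 each step, so 3, 9, 27, 81 → 243.
Birds: +4 each step, so 58, 62, 66, 70 → 74.
For the eggs, differences are 5, 8, 11, … (increasing by 3 each time): 15, 20, 28, 39 → 53.
Combining the parts gives 243 chicks, 74 birds, 53 eggs.

243 chicks, 74 birds, 53 eggs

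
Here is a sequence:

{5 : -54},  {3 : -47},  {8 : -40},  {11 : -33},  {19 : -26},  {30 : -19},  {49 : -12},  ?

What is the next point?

First component: 5, 3, 8, 11, 19, 30, 49 → 79 (each term is the sum of the two before it).
Second component: -54, -47, -40, -33, -26, -19, -12 → -5 (+7 each step).
So the next point is {79 : -5}.

{79 : -5}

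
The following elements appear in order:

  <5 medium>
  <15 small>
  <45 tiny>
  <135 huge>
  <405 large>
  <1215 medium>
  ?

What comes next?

<3645 small>

First value: ×3 each step, so 5, 15, 45, 135, 405, 1215 → 3645.
Size: repeats medium → small → tiny → huge → large; medium, small, tiny, huge, large, medium → small.
Combining the parts gives <3645 small>.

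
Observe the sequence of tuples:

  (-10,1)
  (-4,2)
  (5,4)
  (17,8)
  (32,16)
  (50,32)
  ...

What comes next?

First entry — differences are 6, 9, 12, … (increasing by 3 each time): -10, -4, 5, 17, 32, 50 → 71.
Second entry goes 1, 2, 4, 8, 16, 32 → 64 (×2 each step).
Putting it together: (71,64).

(71,64)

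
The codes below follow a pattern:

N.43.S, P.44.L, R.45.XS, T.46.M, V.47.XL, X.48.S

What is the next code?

Z.49.L

Letter — letters move forward 2 places in the alphabet: N, P, R, T, V, X → Z.
Second component: +1 each step; 43, 44, 45, 46, 47, 48 → 49.
Size: S, L, XS, M, XL, S → L (repeats S → L → XS → M → XL).
Combining the parts gives Z.49.L.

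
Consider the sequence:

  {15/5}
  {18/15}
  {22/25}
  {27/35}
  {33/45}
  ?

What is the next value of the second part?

Second part: +10 each step, so 5, 15, 25, 35, 45 → 55.

55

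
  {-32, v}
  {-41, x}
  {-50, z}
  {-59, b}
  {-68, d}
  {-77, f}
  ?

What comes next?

{-86, h}

First component: -32, -41, -50, -59, -68, -77 → -86 (−9 each step).
For the letter, letters move forward 2 places in the alphabet, wrapping Z→A: v, x, z, b, d, f → h.
Combining the parts gives {-86, h}.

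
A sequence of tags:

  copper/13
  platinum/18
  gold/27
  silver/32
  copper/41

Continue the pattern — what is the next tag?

Metal: repeats copper → platinum → gold → silver, so copper, platinum, gold, silver, copper → platinum.
Second component: alternating steps +5, +9, +5, +9, …, so 13, 18, 27, 32, 41 → 46.
Putting it together: platinum/46.

platinum/46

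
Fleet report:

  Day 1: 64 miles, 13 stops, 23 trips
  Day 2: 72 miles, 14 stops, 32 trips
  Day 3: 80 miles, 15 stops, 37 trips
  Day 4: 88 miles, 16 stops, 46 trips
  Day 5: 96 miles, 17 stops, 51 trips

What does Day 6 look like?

Miles: 64, 72, 80, 88, 96 → 104 (+8 each step).
Stops: +1 each step, so 13, 14, 15, 16, 17 → 18.
Trips goes 23, 32, 37, 46, 51 → 60 (alternating steps +9, +5, +9, +5, …).
So the next record is 104 miles, 18 stops, 60 trips.

104 miles, 18 stops, 60 trips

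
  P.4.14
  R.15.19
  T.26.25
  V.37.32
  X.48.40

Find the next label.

Z.59.49

Letter goes P, R, T, V, X → Z (letters move forward 2 places in the alphabet).
Second component: +11 each step; 4, 15, 26, 37, 48 → 59.
Third component: differences are 5, 6, 7, … (increasing by 1 each time), so 14, 19, 25, 32, 40 → 49.
Putting it together: Z.59.49.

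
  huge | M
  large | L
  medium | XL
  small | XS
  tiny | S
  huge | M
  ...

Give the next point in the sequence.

First size: huge, large, medium, small, tiny, huge → large (repeats huge → large → medium → small → tiny).
Second size goes M, L, XL, XS, S, M → L (repeats M → L → XL → XS → S).
So the next point is large | L.

large | L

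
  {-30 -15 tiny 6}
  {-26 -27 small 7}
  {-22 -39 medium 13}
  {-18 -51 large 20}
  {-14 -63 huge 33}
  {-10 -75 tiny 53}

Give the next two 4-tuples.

For the first entry, +4 each step: -30, -26, -22, -18, -14, -10 → -6 → -2.
Second entry: −12 each step; -15, -27, -39, -51, -63, -75 → -87 → -99.
Size goes tiny, small, medium, large, huge, tiny → small → medium (repeats tiny → small → medium → large → huge).
Fourth entry — each term is the sum of the two before it: 6, 7, 13, 20, 33, 53 → 86 → 139.
Putting the parts together: {-6 -87 small 86} and then {-2 -99 medium 139}.

{-6 -87 small 86}, {-2 -99 medium 139}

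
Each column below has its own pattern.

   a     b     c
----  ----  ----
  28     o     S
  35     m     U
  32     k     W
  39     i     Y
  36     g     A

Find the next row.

Column a — alternating steps +7, −3, +7, −3, …: 28, 35, 32, 39, 36 → 43.
Column b — letters move back 2 places in the alphabet: o, m, k, i, g → e.
For the column c, letters move forward 2 places in the alphabet, wrapping Z→A: S, U, W, Y, A → C.
Combining the parts gives 43  e  C.

43  e  C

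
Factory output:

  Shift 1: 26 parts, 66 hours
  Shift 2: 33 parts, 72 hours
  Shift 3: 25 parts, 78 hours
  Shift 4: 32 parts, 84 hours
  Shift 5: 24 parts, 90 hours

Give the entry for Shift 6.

31 parts, 96 hours

Parts: alternating steps +7, −8, +7, −8, …; 26, 33, 25, 32, 24 → 31.
For the hours, +6 each step: 66, 72, 78, 84, 90 → 96.
Combining the parts gives 31 parts, 96 hours.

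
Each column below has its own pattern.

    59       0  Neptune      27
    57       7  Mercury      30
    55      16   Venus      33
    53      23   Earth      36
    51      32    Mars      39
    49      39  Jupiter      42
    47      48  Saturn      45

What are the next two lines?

First component: 59, 57, 55, 53, 51, 49, 47 → 45 → 43 (−2 each step).
Second component goes 0, 7, 16, 23, 32, 39, 48 → 55 → 64 (alternating steps +7, +9, +7, +9, …).
For the planet, runs through the planets Mercury→Neptune: Neptune, Mercury, Venus, Earth, Mars, Jupiter, Saturn → Uranus → Neptune.
Fourth component: +3 each step; 27, 30, 33, 36, 39, 42, 45 → 48 → 51.
Putting the parts together: 45  55  Uranus  48 and then 43  64  Neptune  51.

45  55  Uranus  48; 43  64  Neptune  51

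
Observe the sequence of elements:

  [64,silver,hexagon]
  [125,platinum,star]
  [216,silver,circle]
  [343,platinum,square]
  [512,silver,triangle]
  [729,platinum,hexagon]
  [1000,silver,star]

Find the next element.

[1331,platinum,circle]

First component: 64, 125, 216, 343, 512, 729, 1000 → 1331 (perfect cubes: 4³, 5³, 6³, …).
Metal: alternates silver ↔ platinum, so silver, platinum, silver, platinum, silver, platinum, silver → platinum.
Shape: repeats hexagon → star → circle → square → triangle; hexagon, star, circle, square, triangle, hexagon, star → circle.
Putting it together: [1331,platinum,circle].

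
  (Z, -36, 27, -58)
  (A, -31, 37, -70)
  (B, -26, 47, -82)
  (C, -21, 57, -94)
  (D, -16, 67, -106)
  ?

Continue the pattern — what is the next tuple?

For the letter, letters move forward 1 place in the alphabet, wrapping Z→A: Z, A, B, C, D → E.
Second value: +5 each step; -36, -31, -26, -21, -16 → -11.
For the third value, +10 each step: 27, 37, 47, 57, 67 → 77.
Fourth value goes -58, -70, -82, -94, -106 → -118 (−12 each step).
Combining the parts gives (E, -11, 77, -118).

(E, -11, 77, -118)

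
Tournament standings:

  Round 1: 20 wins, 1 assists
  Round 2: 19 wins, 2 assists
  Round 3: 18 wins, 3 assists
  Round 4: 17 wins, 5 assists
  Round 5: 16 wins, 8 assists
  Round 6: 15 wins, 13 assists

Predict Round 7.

Wins — −1 each step: 20, 19, 18, 17, 16, 15 → 14.
Assists: 1, 2, 3, 5, 8, 13 → 21 (each term is the sum of the two before it).
So the next record is 14 wins, 21 assists.

14 wins, 21 assists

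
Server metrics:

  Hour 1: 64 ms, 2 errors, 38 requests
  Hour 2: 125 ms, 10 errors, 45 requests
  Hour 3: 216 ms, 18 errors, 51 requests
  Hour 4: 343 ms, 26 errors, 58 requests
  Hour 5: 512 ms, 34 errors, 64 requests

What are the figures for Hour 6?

Ms: perfect cubes: 4³, 5³, 6³, …, so 64, 125, 216, 343, 512 → 729.
Errors: +8 each step, so 2, 10, 18, 26, 34 → 42.
Requests — alternating steps +7, +6, +7, +6, …: 38, 45, 51, 58, 64 → 71.
So the next record is 729 ms, 42 errors, 71 requests.

729 ms, 42 errors, 71 requests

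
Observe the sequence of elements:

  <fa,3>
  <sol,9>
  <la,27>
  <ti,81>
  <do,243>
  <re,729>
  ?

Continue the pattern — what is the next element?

<mi,2187>

Note goes fa, sol, la, ti, do, re → mi (runs through the solfège scale do→ti).
Second component: 3, 9, 27, 81, 243, 729 → 2187 (×3 each step).
So the next element is <mi,2187>.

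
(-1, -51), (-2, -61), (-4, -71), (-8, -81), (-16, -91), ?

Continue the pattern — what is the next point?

First component goes -1, -2, -4, -8, -16 → -32 (×2 each step).
Second component: −10 each step, so -51, -61, -71, -81, -91 → -101.
So the next point is (-32, -101).

(-32, -101)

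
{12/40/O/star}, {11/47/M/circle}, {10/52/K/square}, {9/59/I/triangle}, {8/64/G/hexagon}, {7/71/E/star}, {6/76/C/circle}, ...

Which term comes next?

{5/83/A/square}

First entry: −1 each step; 12, 11, 10, 9, 8, 7, 6 → 5.
Second entry goes 40, 47, 52, 59, 64, 71, 76 → 83 (alternating steps +7, +5, +7, +5, …).
Letter: letters move back 2 places in the alphabet, so O, M, K, I, G, E, C → A.
Shape: repeats star → circle → square → triangle → hexagon; star, circle, square, triangle, hexagon, star, circle → square.
So the next term is {5/83/A/square}.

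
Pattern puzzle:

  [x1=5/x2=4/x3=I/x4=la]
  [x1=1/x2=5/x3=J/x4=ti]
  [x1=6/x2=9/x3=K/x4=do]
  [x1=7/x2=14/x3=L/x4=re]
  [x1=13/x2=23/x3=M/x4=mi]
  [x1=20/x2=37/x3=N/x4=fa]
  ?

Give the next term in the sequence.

[x1=33/x2=60/x3=O/x4=sol]

X1: 5, 1, 6, 7, 13, 20 → 33 (each term is the sum of the two before it).
For the x2, each term is the sum of the two before it: 4, 5, 9, 14, 23, 37 → 60.
X3 — letters move forward 1 place in the alphabet: I, J, K, L, M, N → O.
X4: runs through the solfège scale do→ti, so la, ti, do, re, mi, fa → sol.
Putting it together: [x1=33/x2=60/x3=O/x4=sol].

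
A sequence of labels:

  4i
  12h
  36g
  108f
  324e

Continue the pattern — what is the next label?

First component — ×3 each step: 4, 12, 36, 108, 324 → 972.
Letter goes i, h, g, f, e → d (letters move back 1 place in the alphabet).
Combining the parts gives 972d.

972d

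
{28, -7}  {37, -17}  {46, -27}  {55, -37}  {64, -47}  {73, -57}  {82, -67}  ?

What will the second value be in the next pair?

First value — +9 each step: 28, 37, 46, 55, 64, 73, 82 → 91.
Second value — −10 each step: -7, -17, -27, -37, -47, -57, -67 → -77.

-77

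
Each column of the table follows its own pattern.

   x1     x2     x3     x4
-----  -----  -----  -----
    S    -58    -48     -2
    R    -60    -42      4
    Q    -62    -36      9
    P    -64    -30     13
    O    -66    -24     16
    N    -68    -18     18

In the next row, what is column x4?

19

Column x1 — letters move back 1 place in the alphabet: S, R, Q, P, O, N → M.
Column x2 — −2 each step: -58, -60, -62, -64, -66, -68 → -70.
Column x3 goes -48, -42, -36, -30, -24, -18 → -12 (+6 each step).
Column x4: differences are 6, 5, 4, … (decreasing by 1 each time); -2, 4, 9, 13, 16, 18 → 19.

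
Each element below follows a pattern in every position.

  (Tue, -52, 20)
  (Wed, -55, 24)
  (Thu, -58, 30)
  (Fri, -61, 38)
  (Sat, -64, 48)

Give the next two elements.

(Sun, -67, 60), (Mon, -70, 74)

Day goes Tue, Wed, Thu, Fri, Sat → Sun → Mon (runs through the weekdays Mon→Sun).
Second entry: −3 each step; -52, -55, -58, -61, -64 → -67 → -70.
For the third entry, differences are 4, 6, 8, … (increasing by 2 each time): 20, 24, 30, 38, 48 → 60 → 74.
Putting the parts together: (Sun, -67, 60) and then (Mon, -70, 74).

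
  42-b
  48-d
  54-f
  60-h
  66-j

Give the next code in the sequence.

First component: 42, 48, 54, 60, 66 → 72 (+6 each step).
For the letter, letters move forward 2 places in the alphabet: b, d, f, h, j → l.
Combining the parts gives 72-l.

72-l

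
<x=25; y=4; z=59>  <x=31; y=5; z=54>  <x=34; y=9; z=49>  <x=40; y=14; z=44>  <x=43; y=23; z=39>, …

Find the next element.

<x=49; y=37; z=34>

For the x, alternating steps +6, +3, +6, +3, …: 25, 31, 34, 40, 43 → 49.
Y: 4, 5, 9, 14, 23 → 37 (each term is the sum of the two before it).
Z: −5 each step; 59, 54, 49, 44, 39 → 34.
Combining the parts gives <x=49; y=37; z=34>.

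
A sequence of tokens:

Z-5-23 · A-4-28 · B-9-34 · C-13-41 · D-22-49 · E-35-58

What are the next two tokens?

Letter: Z, A, B, C, D, E → F → G (letters move forward 1 place in the alphabet, wrapping Z→A).
Second component: 5, 4, 9, 13, 22, 35 → 57 → 92 (each term is the sum of the two before it).
Third component: 23, 28, 34, 41, 49, 58 → 68 → 79 (differences are 5, 6, 7, … (increasing by 1 each time)).
So the next two tokens are F-57-68 and G-92-79.

F-57-68 then G-92-79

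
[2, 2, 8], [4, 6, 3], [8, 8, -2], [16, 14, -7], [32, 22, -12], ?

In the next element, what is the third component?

Third component: −5 each step; 8, 3, -2, -7, -12 → -17.

-17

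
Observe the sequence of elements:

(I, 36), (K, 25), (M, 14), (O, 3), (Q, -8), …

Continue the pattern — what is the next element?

(S, -19)

Letter: letters move forward 2 places in the alphabet; I, K, M, O, Q → S.
Second slot — −11 each step: 36, 25, 14, 3, -8 → -19.
So the next element is (S, -19).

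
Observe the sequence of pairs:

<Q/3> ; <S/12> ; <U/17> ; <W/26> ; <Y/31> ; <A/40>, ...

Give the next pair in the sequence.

Letter goes Q, S, U, W, Y, A → C (letters move forward 2 places in the alphabet, wrapping Z→A).
Second coordinate — alternating steps +9, +5, +9, +5, …: 3, 12, 17, 26, 31, 40 → 45.
Combining the parts gives <C/45>.

<C/45>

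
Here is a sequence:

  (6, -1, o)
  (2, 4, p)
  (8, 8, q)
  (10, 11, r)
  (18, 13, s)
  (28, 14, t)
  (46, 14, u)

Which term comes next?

For the first slot, each term is the sum of the two before it: 6, 2, 8, 10, 18, 28, 46 → 74.
Second slot: -1, 4, 8, 11, 13, 14, 14 → 13 (differences are 5, 4, 3, … (decreasing by 1 each time)).
Letter: letters move forward 1 place in the alphabet; o, p, q, r, s, t, u → v.
So the next term is (74, 13, v).

(74, 13, v)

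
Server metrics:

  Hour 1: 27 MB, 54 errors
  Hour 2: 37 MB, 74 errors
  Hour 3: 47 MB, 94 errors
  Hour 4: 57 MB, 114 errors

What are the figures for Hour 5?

67 MB, 134 errors

For the MB, +10 each step: 27, 37, 47, 57 → 67.
For the errors, always 2 × the MB: 54, 74, 94, 114 → 134.
Combining the parts gives 67 MB, 134 errors.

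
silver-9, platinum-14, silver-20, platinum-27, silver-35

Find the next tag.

platinum-44

Metal: silver, platinum, silver, platinum, silver → platinum (alternates silver ↔ platinum).
For the second component, differences are 5, 6, 7, … (increasing by 1 each time): 9, 14, 20, 27, 35 → 44.
Combining the parts gives platinum-44.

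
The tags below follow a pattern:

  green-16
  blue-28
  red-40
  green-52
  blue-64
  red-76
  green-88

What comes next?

Colour: repeats green → blue → red, so green, blue, red, green, blue, red, green → blue.
Second component goes 16, 28, 40, 52, 64, 76, 88 → 100 (+12 each step).
Putting it together: blue-100.

blue-100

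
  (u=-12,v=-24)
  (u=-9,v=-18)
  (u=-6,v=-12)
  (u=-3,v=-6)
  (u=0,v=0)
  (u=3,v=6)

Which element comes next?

U: +3 each step, so -12, -9, -6, -3, 0, 3 → 6.
V — always 2 × the u: -24, -18, -12, -6, 0, 6 → 12.
Combining the parts gives (u=6,v=12).

(u=6,v=12)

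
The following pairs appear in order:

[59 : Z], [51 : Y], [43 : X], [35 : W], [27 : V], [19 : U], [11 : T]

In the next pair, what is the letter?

S

Letter: letters move back 1 place in the alphabet; Z, Y, X, W, V, U, T → S.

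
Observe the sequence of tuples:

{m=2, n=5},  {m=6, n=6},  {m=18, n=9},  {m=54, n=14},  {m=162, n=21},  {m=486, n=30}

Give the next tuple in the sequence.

M: ×3 each step; 2, 6, 18, 54, 162, 486 → 1458.
N: differences are 1, 3, 5, … (increasing by 2 each time); 5, 6, 9, 14, 21, 30 → 41.
Putting it together: {m=1458, n=41}.

{m=1458, n=41}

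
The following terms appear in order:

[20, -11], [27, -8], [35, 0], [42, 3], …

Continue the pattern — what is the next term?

For the first entry, alternating steps +7, +8, +7, +8, …: 20, 27, 35, 42 → 50.
Second entry: alternating steps +3, +8, +3, +8, …, so -11, -8, 0, 3 → 11.
Combining the parts gives [50, 11].

[50, 11]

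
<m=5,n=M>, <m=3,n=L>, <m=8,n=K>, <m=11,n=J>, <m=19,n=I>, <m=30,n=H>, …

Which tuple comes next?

For the m, each term is the sum of the two before it: 5, 3, 8, 11, 19, 30 → 49.
N: letters move back 1 place in the alphabet, so M, L, K, J, I, H → G.
Putting it together: <m=49,n=G>.

<m=49,n=G>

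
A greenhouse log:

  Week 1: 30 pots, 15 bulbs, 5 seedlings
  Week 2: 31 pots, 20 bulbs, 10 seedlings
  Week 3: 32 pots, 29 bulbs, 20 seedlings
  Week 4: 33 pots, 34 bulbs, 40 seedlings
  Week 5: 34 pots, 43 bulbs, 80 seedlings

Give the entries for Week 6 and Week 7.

For the pots, +1 each step: 30, 31, 32, 33, 34 → 35 → 36.
Bulbs: 15, 20, 29, 34, 43 → 48 → 57 (alternating steps +5, +9, +5, +9, …).
Seedlings — ×2 each step: 5, 10, 20, 40, 80 → 160 → 320.
Putting the parts together: 35 pots, 48 bulbs, 160 seedlings and then 36 pots, 57 bulbs, 320 seedlings.

35 pots, 48 bulbs, 160 seedlings; 36 pots, 57 bulbs, 320 seedlings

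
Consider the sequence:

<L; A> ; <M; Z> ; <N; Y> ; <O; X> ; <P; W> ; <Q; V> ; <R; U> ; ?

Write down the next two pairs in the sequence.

For the first letter, letters move forward 1 place in the alphabet: L, M, N, O, P, Q, R → S → T.
For the second letter, letters move back 1 place in the alphabet, wrapping A→Z: A, Z, Y, X, W, V, U → T → S.
Putting the parts together: <S; T> and then <T; S>.

<S; T>, <T; S>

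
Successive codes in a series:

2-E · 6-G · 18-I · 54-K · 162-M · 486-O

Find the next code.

1458-Q

First component: ×3 each step; 2, 6, 18, 54, 162, 486 → 1458.
Letter: letters move forward 2 places in the alphabet; E, G, I, K, M, O → Q.
Combining the parts gives 1458-Q.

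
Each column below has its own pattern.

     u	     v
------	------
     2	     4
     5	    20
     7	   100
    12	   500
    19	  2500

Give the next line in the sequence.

31  12500

Column u: each term is the sum of the two before it; 2, 5, 7, 12, 19 → 31.
Column v goes 4, 20, 100, 500, 2500 → 12500 (×5 each step).
So the next line is 31  12500.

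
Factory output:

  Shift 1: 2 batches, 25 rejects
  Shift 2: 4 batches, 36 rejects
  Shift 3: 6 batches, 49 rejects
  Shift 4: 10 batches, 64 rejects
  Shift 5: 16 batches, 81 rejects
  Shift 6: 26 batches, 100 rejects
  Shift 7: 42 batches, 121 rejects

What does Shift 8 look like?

Batches — each term is the sum of the two before it: 2, 4, 6, 10, 16, 26, 42 → 68.
Rejects goes 25, 36, 49, 64, 81, 100, 121 → 144 (perfect squares: 5², 6², 7², …).
Combining the parts gives 68 batches, 144 rejects.

68 batches, 144 rejects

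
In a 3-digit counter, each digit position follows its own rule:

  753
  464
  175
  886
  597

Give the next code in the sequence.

208

First digit: −3 each step, mod 10, so 7, 4, 1, 8, 5 → 2.
Second digit goes 5, 6, 7, 8, 9 → 0 (+1 each step, mod 10).
Third digit: +1 each step, mod 10, so 3, 4, 5, 6, 7 → 8.
Combining the parts gives 208.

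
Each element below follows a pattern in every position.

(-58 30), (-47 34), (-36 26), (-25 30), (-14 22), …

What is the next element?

First value: +11 each step; -58, -47, -36, -25, -14 → -3.
Second value — alternating steps +4, −8, +4, −8, …: 30, 34, 26, 30, 22 → 26.
So the next element is (-3 26).

(-3 26)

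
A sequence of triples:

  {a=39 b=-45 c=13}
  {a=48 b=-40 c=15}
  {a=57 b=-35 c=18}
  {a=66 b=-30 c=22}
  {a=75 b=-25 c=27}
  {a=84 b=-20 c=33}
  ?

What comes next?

A: 39, 48, 57, 66, 75, 84 → 93 (+9 each step).
B — +5 each step: -45, -40, -35, -30, -25, -20 → -15.
C goes 13, 15, 18, 22, 27, 33 → 40 (differences are 2, 3, 4, … (increasing by 1 each time)).
Putting it together: {a=93 b=-15 c=40}.

{a=93 b=-15 c=40}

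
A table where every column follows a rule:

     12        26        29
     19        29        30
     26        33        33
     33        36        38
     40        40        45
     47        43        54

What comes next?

First component goes 12, 19, 26, 33, 40, 47 → 54 (+7 each step).
Second component — alternating steps +3, +4, +3, +4, …: 26, 29, 33, 36, 40, 43 → 47.
Third component: differences are 1, 3, 5, … (increasing by 2 each time), so 29, 30, 33, 38, 45, 54 → 65.
So the next row is 54  47  65.

54  47  65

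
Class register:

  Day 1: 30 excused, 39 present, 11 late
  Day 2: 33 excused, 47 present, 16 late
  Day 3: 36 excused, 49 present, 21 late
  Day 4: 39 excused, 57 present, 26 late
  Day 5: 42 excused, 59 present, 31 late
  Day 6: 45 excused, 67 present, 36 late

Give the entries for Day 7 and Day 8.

48 excused, 69 present, 41 late; 51 excused, 77 present, 46 late

For the excused, +3 each step: 30, 33, 36, 39, 42, 45 → 48 → 51.
Present: alternating steps +8, +2, +8, +2, …, so 39, 47, 49, 57, 59, 67 → 69 → 77.
Late — +5 each step: 11, 16, 21, 26, 31, 36 → 41 → 46.
Putting the parts together: 48 excused, 69 present, 41 late and then 51 excused, 77 present, 46 late.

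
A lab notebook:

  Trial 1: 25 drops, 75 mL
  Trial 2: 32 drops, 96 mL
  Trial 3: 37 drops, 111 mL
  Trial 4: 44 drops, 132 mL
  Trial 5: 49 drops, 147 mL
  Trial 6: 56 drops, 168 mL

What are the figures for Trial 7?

Drops: 25, 32, 37, 44, 49, 56 → 61 (alternating steps +7, +5, +7, +5, …).
ML: 75, 96, 111, 132, 147, 168 → 183 (always 3 × the drops).
Putting it together: 61 drops, 183 mL.

61 drops, 183 mL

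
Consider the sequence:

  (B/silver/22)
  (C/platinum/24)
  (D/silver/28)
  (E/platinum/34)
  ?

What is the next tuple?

Letter: letters move forward 1 place in the alphabet, so B, C, D, E → F.
Metal: silver, platinum, silver, platinum → silver (alternates silver ↔ platinum).
Third component: 22, 24, 28, 34 → 42 (differences are 2, 4, 6, … (increasing by 2 each time)).
So the next tuple is (F/silver/42).

(F/silver/42)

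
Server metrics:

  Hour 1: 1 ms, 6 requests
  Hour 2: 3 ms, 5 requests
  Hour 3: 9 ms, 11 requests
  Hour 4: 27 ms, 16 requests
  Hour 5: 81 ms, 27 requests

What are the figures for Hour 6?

243 ms, 43 requests

For the ms, ×3 each step: 1, 3, 9, 27, 81 → 243.
For the requests, each term is the sum of the two before it: 6, 5, 11, 16, 27 → 43.
Combining the parts gives 243 ms, 43 requests.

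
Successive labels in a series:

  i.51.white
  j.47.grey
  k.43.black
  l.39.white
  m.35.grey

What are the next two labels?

Letter goes i, j, k, l, m → n → o (letters move forward 1 place in the alphabet).
Second component — −4 each step: 51, 47, 43, 39, 35 → 31 → 27.
Shade: white, grey, black, white, grey → black → white (repeats white → grey → black).
Putting the parts together: n.31.black and then o.27.white.

n.31.black, o.27.white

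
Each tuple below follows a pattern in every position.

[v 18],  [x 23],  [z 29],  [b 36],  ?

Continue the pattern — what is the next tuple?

For the letter, letters move forward 2 places in the alphabet, wrapping Z→A: v, x, z, b → d.
Second entry — differences are 5, 6, 7, … (increasing by 1 each time): 18, 23, 29, 36 → 44.
Putting it together: [d 44].

[d 44]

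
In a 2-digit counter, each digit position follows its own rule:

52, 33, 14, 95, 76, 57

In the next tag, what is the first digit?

First digit goes 5, 3, 1, 9, 7, 5 → 3 (−2 each step, mod 10).

3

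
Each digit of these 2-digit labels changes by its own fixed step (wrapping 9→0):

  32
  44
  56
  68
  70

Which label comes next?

82

First digit: 3, 4, 5, 6, 7 → 8 (+1 each step, mod 10).
Second digit: +2 each step, mod 10, so 2, 4, 6, 8, 0 → 2.
Putting it together: 82.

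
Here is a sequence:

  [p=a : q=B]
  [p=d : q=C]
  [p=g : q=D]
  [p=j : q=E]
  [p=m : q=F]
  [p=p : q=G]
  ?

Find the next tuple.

[p=s : q=H]

P: letters move forward 3 places in the alphabet; a, d, g, j, m, p → s.
Q — letters move forward 1 place in the alphabet: B, C, D, E, F, G → H.
Combining the parts gives [p=s : q=H].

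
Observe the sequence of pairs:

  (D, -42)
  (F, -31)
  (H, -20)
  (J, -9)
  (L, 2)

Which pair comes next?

Letter: letters move forward 2 places in the alphabet; D, F, H, J, L → N.
Second coordinate: +11 each step, so -42, -31, -20, -9, 2 → 13.
Putting it together: (N, 13).

(N, 13)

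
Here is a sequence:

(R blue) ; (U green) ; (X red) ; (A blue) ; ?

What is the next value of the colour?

green

For the letter, letters move forward 3 places in the alphabet, wrapping Z→A: R, U, X, A → D.
Colour: repeats blue → green → red; blue, green, red, blue → green.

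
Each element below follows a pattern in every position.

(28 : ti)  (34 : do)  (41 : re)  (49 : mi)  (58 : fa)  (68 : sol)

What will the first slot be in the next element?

First slot: differences are 6, 7, 8, … (increasing by 1 each time), so 28, 34, 41, 49, 58, 68 → 79.

79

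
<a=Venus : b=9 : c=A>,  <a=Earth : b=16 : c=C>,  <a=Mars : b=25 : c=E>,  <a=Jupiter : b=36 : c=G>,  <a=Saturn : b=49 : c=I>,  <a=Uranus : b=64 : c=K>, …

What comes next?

A: runs through the planets Mercury→Neptune; Venus, Earth, Mars, Jupiter, Saturn, Uranus → Neptune.
B goes 9, 16, 25, 36, 49, 64 → 81 (perfect squares: 3², 4², 5², …).
C: A, C, E, G, I, K → M (letters move forward 2 places in the alphabet).
So the next triple is <a=Neptune : b=81 : c=M>.

<a=Neptune : b=81 : c=M>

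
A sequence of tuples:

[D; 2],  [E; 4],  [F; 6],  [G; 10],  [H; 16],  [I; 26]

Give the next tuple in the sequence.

[J; 42]

Letter — letters move forward 1 place in the alphabet: D, E, F, G, H, I → J.
Second entry — each term is the sum of the two before it: 2, 4, 6, 10, 16, 26 → 42.
So the next tuple is [J; 42].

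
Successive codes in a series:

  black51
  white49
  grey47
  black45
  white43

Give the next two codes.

grey41 then black39

Shade: repeats black → white → grey; black, white, grey, black, white → grey → black.
Second component — −2 each step: 51, 49, 47, 45, 43 → 41 → 39.
Putting the parts together: grey41 and then black39.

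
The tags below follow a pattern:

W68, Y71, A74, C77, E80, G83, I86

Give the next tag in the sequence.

K89

Letter: letters move forward 2 places in the alphabet, wrapping Z→A; W, Y, A, C, E, G, I → K.
Second component — +3 each step: 68, 71, 74, 77, 80, 83, 86 → 89.
Combining the parts gives K89.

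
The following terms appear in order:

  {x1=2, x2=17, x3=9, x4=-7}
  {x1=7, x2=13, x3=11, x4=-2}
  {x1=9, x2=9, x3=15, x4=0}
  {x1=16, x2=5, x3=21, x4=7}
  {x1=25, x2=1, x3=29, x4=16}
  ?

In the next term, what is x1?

X1: each term is the sum of the two before it, so 2, 7, 9, 16, 25 → 41.

41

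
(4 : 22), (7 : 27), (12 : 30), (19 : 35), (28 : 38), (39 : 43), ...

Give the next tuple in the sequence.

(52 : 46)

First slot goes 4, 7, 12, 19, 28, 39 → 52 (differences are 3, 5, 7, … (increasing by 2 each time)).
Second slot: alternating steps +5, +3, +5, +3, …; 22, 27, 30, 35, 38, 43 → 46.
Combining the parts gives (52 : 46).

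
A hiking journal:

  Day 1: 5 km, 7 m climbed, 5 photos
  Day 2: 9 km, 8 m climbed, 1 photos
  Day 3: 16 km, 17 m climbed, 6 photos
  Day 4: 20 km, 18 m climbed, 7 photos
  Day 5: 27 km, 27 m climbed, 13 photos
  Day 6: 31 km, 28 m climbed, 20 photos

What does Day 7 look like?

38 km, 37 m climbed, 33 photos

Km: 5, 9, 16, 20, 27, 31 → 38 (alternating steps +4, +7, +4, +7, …).
For the m climbed, alternating steps +1, +9, +1, +9, …: 7, 8, 17, 18, 27, 28 → 37.
Photos: each term is the sum of the two before it, so 5, 1, 6, 7, 13, 20 → 33.
So the next row is 38 km, 37 m climbed, 33 photos.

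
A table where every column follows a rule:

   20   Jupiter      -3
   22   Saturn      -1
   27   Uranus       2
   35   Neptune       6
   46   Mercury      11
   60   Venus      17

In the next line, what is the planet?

Earth

Planet: runs through the planets Mercury→Neptune, so Jupiter, Saturn, Uranus, Neptune, Mercury, Venus → Earth.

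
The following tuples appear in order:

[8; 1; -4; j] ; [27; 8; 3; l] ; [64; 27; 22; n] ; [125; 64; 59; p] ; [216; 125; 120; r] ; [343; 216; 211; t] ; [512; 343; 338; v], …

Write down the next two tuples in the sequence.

[729; 512; 507; x], [1000; 729; 724; z]

First part goes 8, 27, 64, 125, 216, 343, 512 → 729 → 1000 (perfect cubes: 2³, 3³, 4³, …).
For the second part, perfect cubes: 1³, 2³, 3³, …: 1, 8, 27, 64, 125, 216, 343 → 512 → 729.
Third part: -4, 3, 22, 59, 120, 211, 338 → 507 → 724 (always 5 less than the second part).
Letter: j, l, n, p, r, t, v → x → z (letters move forward 2 places in the alphabet).
So the next two tuples are [729; 512; 507; x] and [1000; 729; 724; z].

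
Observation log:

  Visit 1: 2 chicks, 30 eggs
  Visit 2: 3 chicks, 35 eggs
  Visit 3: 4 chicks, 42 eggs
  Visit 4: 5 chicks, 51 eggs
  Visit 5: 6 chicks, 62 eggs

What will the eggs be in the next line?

75

For the eggs, differences are 5, 7, 9, … (increasing by 2 each time): 30, 35, 42, 51, 62 → 75.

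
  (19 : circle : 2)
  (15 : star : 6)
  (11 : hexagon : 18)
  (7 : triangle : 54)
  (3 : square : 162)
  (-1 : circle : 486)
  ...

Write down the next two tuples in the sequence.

(-5 : star : 1458), (-9 : hexagon : 4374)

First component goes 19, 15, 11, 7, 3, -1 → -5 → -9 (−4 each step).
Shape: circle, star, hexagon, triangle, square, circle → star → hexagon (repeats circle → star → hexagon → triangle → square).
Third component: ×3 each step; 2, 6, 18, 54, 162, 486 → 1458 → 4374.
Putting the parts together: (-5 : star : 1458) and then (-9 : hexagon : 4374).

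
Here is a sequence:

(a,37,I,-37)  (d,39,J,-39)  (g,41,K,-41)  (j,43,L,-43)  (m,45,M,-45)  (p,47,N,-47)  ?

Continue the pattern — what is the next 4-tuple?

(s,49,O,-49)

For the first letter, letters move forward 3 places in the alphabet: a, d, g, j, m, p → s.
Second part goes 37, 39, 41, 43, 45, 47 → 49 (+2 each step).
Second letter: letters move forward 1 place in the alphabet, so I, J, K, L, M, N → O.
Fourth part: always the negative of the second part, so -37, -39, -41, -43, -45, -47 → -49.
Putting it together: (s,49,O,-49).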